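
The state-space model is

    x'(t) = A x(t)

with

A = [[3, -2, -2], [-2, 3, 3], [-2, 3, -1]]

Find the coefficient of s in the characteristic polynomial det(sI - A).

Expand det(sI - A) for the 3×3 matrix.
p(s) = s^3 - 5s^2 - 14s + 20.
(Check: constant term = det(-A) = (-1)^3 det A = 20; coefficient of s^2 = -tr A = -5.)
The coefficient of s is -14.

-14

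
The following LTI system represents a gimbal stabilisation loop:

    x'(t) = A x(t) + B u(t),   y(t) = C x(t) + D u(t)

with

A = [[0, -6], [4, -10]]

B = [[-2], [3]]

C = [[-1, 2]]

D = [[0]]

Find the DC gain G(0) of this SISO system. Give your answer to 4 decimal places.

0.9167

G(0) = C(-A)^{-1}B + D = -C A^{-1} B + D.
det A = 24, so A^{-1} = (1/24)·adj(A) = [[-5/12, 1/4], [-1/6, 0]]
A^{-1} B = [19/12, 1/3]^T
C A^{-1} B = -11/12
G(0) = D - C A^{-1} B = 0 - (-11/12) = 11/12 ≈ 0.9167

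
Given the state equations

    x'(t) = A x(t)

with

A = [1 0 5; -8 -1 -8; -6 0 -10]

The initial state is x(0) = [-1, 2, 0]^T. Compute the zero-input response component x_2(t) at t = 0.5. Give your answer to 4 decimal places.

2.2620

det(sI - A) = s^3 - (tr A)s^2 + (M11 + M22 + M33)s - det A, where Mii is the 2×2 principal minor of A obtained by deleting row i and column i.
tr A = 1 + (-1) + (-10) = -10; M11 = (-1)·(-10) - (-8)·0 = 10 - 0 = 10; M22 = 1·(-10) - 5·(-6) = -10 - (-30) = 20; M33 = 1·(-1) - 0·(-8) = -1 - 0 = -1; sum of minors = 29.
det A = 1·((-1)·(-10) - (-8)·0) - 0·((-8)·(-10) - (-8)·(-6)) + 5·((-8)·0 - (-1)·(-6)) = 1·10 - 0·32 + 5·(-6) = -20.
So p(s) = det(sI - A) = s^3 + 10s^2 + 29s + 20.
Rational-root test: any integer root divides 20. Testing small divisors, s = -1 works: p(-1) = -1 + 10 + (-29) + 20 = 0, so (s + 1) is a factor.
Dividing, p(s) = (s + 1)(s^2 + 9s + 20).
Factor s^2 + 9s + 20: two numbers with sum -9 and product 20 are -4 and -5, so s^2 + 9s + 20 = (s + 4)(s + 5).
Hence p(s) = (s + 1) (s + 4) (s + 5), with roots -5, -4, -1.
The eigenvalues -5, -4, -1 are distinct and real, so A is diagonalisable and x(t) = e^{At} x(0) = V diag(e^{λ_i t}) V^{-1} x(0), where the columns of V are the eigenvectors.
λ = -5: A - (-5)I = [[6, 0, 5], [-8, 4, -8], [-6, 0, -5]]. v must be orthogonal to every row; (row 1) × (row 2) = [-20, 8, 24], so take v_1 = [5, -2, -6]^T.
λ = -4: A - (-4)I = [[5, 0, 5], [-8, 3, -8], [-6, 0, -6]]. v must be orthogonal to every row; (row 1) × (row 2) = [-15, 0, 15], so take v_2 = [1, 0, -1]^T.
λ = -1: A - (-1)I = [[2, 0, 5], [-8, 0, -8], [-6, 0, -9]]. v must be orthogonal to every row; (row 1) × (row 2) = [0, -24, 0], so take v_3 = [0, 1, 0]^T.
V = [v_1 v_2 v_3] = [[5, 1, 0], [-2, 0, 1], [-6, -1, 0]] has det V = -1, so V^{-1} = adj(V)/det V = [[-1, 0, -1], [6, 0, 5], [-2, 1, -2]].
Modal coordinates z(0) = V^{-1} x(0): (-1)·(-1) + 0·2 + (-1)·0 = 1; 6·(-1) + 0·2 + 5·0 = -6; (-2)·(-1) + 1·2 + (-2)·0 = 4; so z(0) = [1, -6, 4]^T.
x_2(t) = Σ_i (v_i)_2 · z_i(0) · e^{λ_i t} (row 2 of V times the modal terms).
x_2(0.5) = (-2)·1·e^{-5·0.5} + 0·(-6)·e^{-4·0.5} + 1·4·e^{-1·0.5} = (-2)·0.082085 + 0·0.135335 + 4·0.606531 = 2.2620.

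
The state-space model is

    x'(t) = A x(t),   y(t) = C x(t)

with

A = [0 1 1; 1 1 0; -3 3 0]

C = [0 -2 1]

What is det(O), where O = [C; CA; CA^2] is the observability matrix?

69

CA = [[-5, 1, 0]]
CA^2 = [[1, -4, -5]]
Observability matrix O = [C; CA; CA^2] = [[0, -2, 1], [-5, 1, 0], [1, -4, -5]]
Expanding along the first row, det(O) = 0·(1·(-5) - 0·(-4)) - (-2)·((-5)·(-5) - 0·1) + 1·((-5)·(-4) - 1·1) = 0·(-5) - (-2)·25 + 1·19 = 69
Since det(O) ≠ 0, rank(O) = 3 and the system is completely observable.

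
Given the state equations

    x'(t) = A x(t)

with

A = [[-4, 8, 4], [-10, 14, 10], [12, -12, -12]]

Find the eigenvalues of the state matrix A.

-6, 0, 4

det(sI - A) = s^3 - (tr A)s^2 + (M11 + M22 + M33)s - det A, where Mii is the 2×2 principal minor of A obtained by deleting row i and column i.
tr A = (-4) + 14 + (-12) = -2; M11 = 14·(-12) - 10·(-12) = -168 - (-120) = -48; M22 = (-4)·(-12) - 4·12 = 48 - 48 = 0; M33 = (-4)·14 - 8·(-10) = -56 - (-80) = 24; sum of minors = -24.
det A = (-4)·(14·(-12) - 10·(-12)) - 8·((-10)·(-12) - 10·12) + 4·((-10)·(-12) - 14·12) = (-4)·(-48) - 8·0 + 4·(-48) = 0.
So p(s) = det(sI - A) = s^3 + 2s^2 - 24s.
The constant term is 0, so p(s) = s(s^2 + 2s - 24).
Factor s^2 + 2s - 24: two numbers with sum -2 and product -24 are 4 and -6, so s^2 + 2s - 24 = (s - 4)(s + 6).
Hence p(s) = s (s - 4) (s + 6), with roots -6, 0, 4.
At least one eigenvalue has non-negative real part, so the system is not asymptotically stable.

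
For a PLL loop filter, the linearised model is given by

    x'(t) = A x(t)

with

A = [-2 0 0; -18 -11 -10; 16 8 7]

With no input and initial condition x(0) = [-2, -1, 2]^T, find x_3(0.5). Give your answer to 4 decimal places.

-3.3877

det(sI - A) = s^3 - (tr A)s^2 + (M11 + M22 + M33)s - det A, where Mii is the 2×2 principal minor of A obtained by deleting row i and column i.
tr A = (-2) + (-11) + 7 = -6; M11 = (-11)·7 - (-10)·8 = -77 - (-80) = 3; M22 = (-2)·7 - 0·16 = -14 - 0 = -14; M33 = (-2)·(-11) - 0·(-18) = 22 - 0 = 22; sum of minors = 11.
det A = (-2)·((-11)·7 - (-10)·8) - 0·((-18)·7 - (-10)·16) + 0·((-18)·8 - (-11)·16) = (-2)·3 - 0·34 + 0·32 = -6.
So p(s) = det(sI - A) = s^3 + 6s^2 + 11s + 6.
Rational-root test: any integer root divides 6. Testing small divisors, s = -1 works: p(-1) = -1 + 6 + (-11) + 6 = 0, so (s + 1) is a factor.
Dividing, p(s) = (s + 1)(s^2 + 5s + 6).
Factor s^2 + 5s + 6: two numbers with sum -5 and product 6 are -2 and -3, so s^2 + 5s + 6 = (s + 2)(s + 3).
Hence p(s) = (s + 1) (s + 2) (s + 3), with roots -3, -2, -1.
The eigenvalues -3, -2, -1 are distinct and real, so A is diagonalisable and x(t) = e^{At} x(0) = V diag(e^{λ_i t}) V^{-1} x(0), where the columns of V are the eigenvectors.
λ = -3: A - (-3)I = [[1, 0, 0], [-18, -8, -10], [16, 8, 10]]. v must be orthogonal to every row; (row 1) × (row 2) = [0, 10, -8], so take v_1 = [0, 5, -4]^T.
λ = -2: A - (-2)I = [[0, 0, 0], [-18, -9, -10], [16, 8, 9]]. v must be orthogonal to every row; (row 2) × (row 3) = [-1, 2, 0], so take v_2 = [1, -2, 0]^T.
λ = -1: A - (-1)I = [[-1, 0, 0], [-18, -10, -10], [16, 8, 8]]. v must be orthogonal to every row; (row 1) × (row 2) = [0, -10, 10], so take v_3 = [0, -1, 1]^T.
V = [v_1 v_2 v_3] = [[0, 1, 0], [5, -2, -1], [-4, 0, 1]] has det V = -1, so V^{-1} = adj(V)/det V = [[2, 1, 1], [1, 0, 0], [8, 4, 5]].
Modal coordinates z(0) = V^{-1} x(0): 2·(-2) + 1·(-1) + 1·2 = -3; 1·(-2) + 0·(-1) + 0·2 = -2; 8·(-2) + 4·(-1) + 5·2 = -10; so z(0) = [-3, -2, -10]^T.
x_3(t) = Σ_i (v_i)_3 · z_i(0) · e^{λ_i t} (row 3 of V times the modal terms).
x_3(0.5) = (-4)·(-3)·e^{-3·0.5} + 0·(-2)·e^{-2·0.5} + 1·(-10)·e^{-1·0.5} = 12·0.22313016 + 0·0.36787944 + (-10)·0.60653066 = -3.3877.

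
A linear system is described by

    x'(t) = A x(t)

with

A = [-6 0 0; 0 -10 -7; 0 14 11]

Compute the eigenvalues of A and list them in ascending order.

det(sI - A) = s^3 - (tr A)s^2 + (M11 + M22 + M33)s - det A, where Mii is the 2×2 principal minor of A obtained by deleting row i and column i.
tr A = (-6) + (-10) + 11 = -5; M11 = (-10)·11 - (-7)·14 = -110 - (-98) = -12; M22 = (-6)·11 - 0·0 = -66 - 0 = -66; M33 = (-6)·(-10) - 0·0 = 60 - 0 = 60; sum of minors = -18.
det A = (-6)·((-10)·11 - (-7)·14) - 0·(0·11 - (-7)·0) + 0·(0·14 - (-10)·0) = (-6)·(-12) - 0·0 + 0·0 = 72.
So p(s) = det(sI - A) = s^3 + 5s^2 - 18s - 72.
Rational-root test: any integer root divides -72. Testing small divisors, s = -3 works: p(-3) = -27 + 45 + 54 + (-72) = 0, so (s + 3) is a factor.
Dividing, p(s) = (s + 3)(s^2 + 2s - 24).
Factor s^2 + 2s - 24: two numbers with sum -2 and product -24 are 4 and -6, so s^2 + 2s - 24 = (s - 4)(s + 6).
Hence p(s) = (s - 4) (s + 3) (s + 6), with roots -6, -3, 4.
At least one eigenvalue has non-negative real part, so the system is not asymptotically stable.

-6, -3, 4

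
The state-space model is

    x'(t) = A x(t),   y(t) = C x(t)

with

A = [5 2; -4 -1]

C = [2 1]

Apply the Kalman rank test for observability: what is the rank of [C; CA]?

1

CA = [[6, 3]]
Observability matrix O = [C; CA] = [[2, 1], [6, 3]]
Every row of O is a scalar multiple of row 1 = [2, 1] (multipliers 1, 3), so the rows span a one-dimensional space.
O ≠ 0, hence rank(O) = 1.
rank(O) = 1 < n = 2, so the pair (A, C) is not completely observable.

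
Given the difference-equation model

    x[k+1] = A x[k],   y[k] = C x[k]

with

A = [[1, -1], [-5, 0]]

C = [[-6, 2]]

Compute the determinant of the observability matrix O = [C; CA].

-4

CA = [[-16, 6]]
Observability matrix O = [C; CA] = [[-6, 2], [-16, 6]]
det(O) = (-6)·6 - 2·(-16) = -36 - (-32) = -4
Since det(O) ≠ 0, rank(O) = 2 and the system is completely observable.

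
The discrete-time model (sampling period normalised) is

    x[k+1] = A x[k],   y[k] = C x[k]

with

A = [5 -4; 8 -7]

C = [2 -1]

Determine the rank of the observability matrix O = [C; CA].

CA = [[2, -1]]
Observability matrix O = [C; CA] = [[2, -1], [2, -1]]
Every row of O is a scalar multiple of row 1 = [2, -1] (multipliers 1, 1), so the rows span a one-dimensional space.
O ≠ 0, hence rank(O) = 1.
rank(O) = 1 < n = 2, so the pair (A, C) is not completely observable.

1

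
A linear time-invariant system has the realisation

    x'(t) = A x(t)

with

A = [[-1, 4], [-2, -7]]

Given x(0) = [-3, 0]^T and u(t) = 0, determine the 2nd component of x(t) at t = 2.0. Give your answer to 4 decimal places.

0.0073

det(sI - A) = s^2 - (tr A)s + det A, with tr A = (-1) + (-7) = -8 and det A = (-1)·(-7) - 4·(-2) = 7 - (-8) = 15.
So p(s) = det(sI - A) = s^2 + 8s + 15.
Factor s^2 + 8s + 15: two numbers with sum -8 and product 15 are -3 and -5, so s^2 + 8s + 15 = (s + 3)(s + 5).
Hence p(s) = (s + 3) (s + 5), with roots -5, -3.
The eigenvalues -5, -3 are distinct and real, so A is diagonalisable and x(t) = e^{At} x(0) = V diag(e^{λ_i t}) V^{-1} x(0), where the columns of V are the eigenvectors.
λ = -5: A - (-5)I = [[4, 4], [-2, -2]]. Row 1 gives 4·v1 + 4·v2 = 0, so take v_1 = [-1, 1]^T.
λ = -3: A - (-3)I = [[2, 4], [-2, -4]]. Row 1 gives 2·v1 + 4·v2 = 0, so take v_2 = [2, -1]^T.
V = [v_1 v_2] = [[-1, 2], [1, -1]] has det V = -1, so V^{-1} = adj(V)/det V = [[1, 2], [1, 1]].
Modal coordinates z(0) = V^{-1} x(0): 1·(-3) + 2·0 = -3; 1·(-3) + 1·0 = -3; so z(0) = [-3, -3]^T.
x_2(t) = Σ_i (v_i)_2 · z_i(0) · e^{λ_i t} (row 2 of V times the modal terms).
x_2(2.0) = 1·(-3)·e^{-5·2.0} + (-1)·(-3)·e^{-3·2.0} = (-3)·0.000045 + 3·0.002479 = 0.0073.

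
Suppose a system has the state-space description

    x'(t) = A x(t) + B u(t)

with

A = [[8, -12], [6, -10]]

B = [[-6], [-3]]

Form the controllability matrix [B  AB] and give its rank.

AB = [[-12], [-6]]
Controllability matrix C = [B  AB] = [[-6, -12], [-3, -6]]
Every column of C is a scalar multiple of column 1 = [-6, -3] (multipliers 1, 2), so the columns span a one-dimensional space.
C ≠ 0, hence rank(C) = 1.
rank(C) = 1 < n = 2, so the pair (A, B) is not completely controllable.

1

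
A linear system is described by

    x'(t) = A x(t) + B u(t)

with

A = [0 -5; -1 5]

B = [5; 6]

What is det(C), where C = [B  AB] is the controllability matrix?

305

AB = [[-30], [25]]
Controllability matrix C = [B  AB] = [[5, -30], [6, 25]]
det(C) = 5·25 - (-30)·6 = 125 - (-180) = 305
Since det(C) ≠ 0, rank(C) = 2 and the system is completely controllable.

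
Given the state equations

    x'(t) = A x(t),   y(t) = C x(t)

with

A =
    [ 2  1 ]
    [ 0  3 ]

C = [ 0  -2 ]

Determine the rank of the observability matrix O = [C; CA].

CA = [[0, -6]]
Observability matrix O = [C; CA] = [[0, -2], [0, -6]]
Every row of O is a scalar multiple of row 1 = [0, -2] (multipliers 1, 3), so the rows span a one-dimensional space.
O ≠ 0, hence rank(O) = 1.
rank(O) = 1 < n = 2, so the pair (A, C) is not completely observable.

1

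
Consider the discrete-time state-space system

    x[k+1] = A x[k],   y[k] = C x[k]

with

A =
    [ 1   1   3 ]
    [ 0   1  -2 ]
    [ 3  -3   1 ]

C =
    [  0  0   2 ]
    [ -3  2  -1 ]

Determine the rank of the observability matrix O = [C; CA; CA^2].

CA = [[6, -6, 2], [-6, 2, -14]]
CA^2 = [[12, -6, 32], [-48, 38, -36]]
Observability matrix O = [C; CA; CA^2] = [[0, 0, 2], [-3, 2, -1], [6, -6, 2], [-6, 2, -14], [12, -6, 32], [-48, 38, -36]]
Take the 3×3 submatrix of O formed by rows 1, 2, 3: [[0, 0, 2], [-3, 2, -1], [6, -6, 2]]. Its determinant is 0·(2·2 - (-1)·(-6)) - 0·((-3)·2 - (-1)·6) + 2·((-3)·(-6) - 2·6) = 0·(-2) - 0·0 + 2·6 = 12 ≠ 0.
So rank(O) ≥ 3; since O has 3 columns, rank(O) = 3.
rank(O) = 3 = n, so the pair (A, C) is completely observable.

3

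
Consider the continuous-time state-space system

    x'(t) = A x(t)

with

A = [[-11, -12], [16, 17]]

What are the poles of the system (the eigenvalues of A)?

1, 5

det(sI - A) = s^2 - (tr A)s + det A, with tr A = (-11) + 17 = 6 and det A = (-11)·17 - (-12)·16 = -187 - (-192) = 5.
So p(s) = det(sI - A) = s^2 - 6s + 5.
Factor s^2 - 6s + 5: two numbers with sum 6 and product 5 are 5 and 1, so s^2 - 6s + 5 = (s - 5)(s - 1).
Hence p(s) = (s - 5) (s - 1), with roots 1, 5.
At least one eigenvalue has non-negative real part, so the system is not asymptotically stable.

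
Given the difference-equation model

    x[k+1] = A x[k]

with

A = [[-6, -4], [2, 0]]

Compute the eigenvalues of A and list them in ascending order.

-4, -2

det(zI - A) = z^2 - (tr A)z + det A, with tr A = (-6) + 0 = -6 and det A = (-6)·0 - (-4)·2 = 0 - (-8) = 8.
So p(z) = det(zI - A) = z^2 + 6z + 8.
Factor z^2 + 6z + 8: two numbers with sum -6 and product 8 are -2 and -4, so z^2 + 6z + 8 = (z + 2)(z + 4).
Hence p(z) = (z + 2) (z + 4), with roots -4, -2.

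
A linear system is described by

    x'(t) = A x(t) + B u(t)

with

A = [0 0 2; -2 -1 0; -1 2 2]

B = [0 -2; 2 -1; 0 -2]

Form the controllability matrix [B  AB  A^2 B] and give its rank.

3

AB = [[0, -4], [-2, 5], [4, -4]]
A^2B = [[8, -8], [2, 3], [4, 6]]
Controllability matrix C = [B  AB  A^2B] = [[0, -2, 0, -4, 8, -8], [2, -1, -2, 5, 2, 3], [0, -2, 4, -4, 4, 6]]
Take the 3×3 submatrix of C formed by columns 1, 2, 3: [[0, -2, 0], [2, -1, -2], [0, -2, 4]]. Its determinant is 0·((-1)·4 - (-2)·(-2)) - (-2)·(2·4 - (-2)·0) + 0·(2·(-2) - (-1)·0) = 0·(-8) - (-2)·8 + 0·(-4) = 16 ≠ 0.
So rank(C) ≥ 3; since C has 3 rows, rank(C) = 3.
rank(C) = 3 = n, so the pair (A, B) is completely controllable.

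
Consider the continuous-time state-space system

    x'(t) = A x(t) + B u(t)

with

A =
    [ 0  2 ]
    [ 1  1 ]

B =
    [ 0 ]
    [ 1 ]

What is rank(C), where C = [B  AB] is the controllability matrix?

AB = [[2], [1]]
Controllability matrix C = [B  AB] = [[0, 2], [1, 1]]
det(C) = 0·1 - 2·1 = 0 - 2 = -2 ≠ 0, so rank(C) = 2.
rank(C) = 2 = n, so the pair (A, B) is completely controllable.

2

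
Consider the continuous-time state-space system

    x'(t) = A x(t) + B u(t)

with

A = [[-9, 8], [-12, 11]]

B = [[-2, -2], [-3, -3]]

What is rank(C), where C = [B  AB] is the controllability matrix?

AB = [[-6, -6], [-9, -9]]
Controllability matrix C = [B  AB] = [[-2, -2, -6, -6], [-3, -3, -9, -9]]
Every column of C is a scalar multiple of column 1 = [-2, -3] (multipliers 1, 1, 3, 3), so the columns span a one-dimensional space.
C ≠ 0, hence rank(C) = 1.
rank(C) = 1 < n = 2, so the pair (A, B) is not completely controllable.

1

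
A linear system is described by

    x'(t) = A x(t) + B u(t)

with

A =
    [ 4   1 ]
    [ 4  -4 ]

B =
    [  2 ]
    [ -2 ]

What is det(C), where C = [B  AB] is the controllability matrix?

AB = [[6], [16]]
Controllability matrix C = [B  AB] = [[2, 6], [-2, 16]]
det(C) = 2·16 - 6·(-2) = 32 - (-12) = 44
Since det(C) ≠ 0, rank(C) = 2 and the system is completely controllable.

44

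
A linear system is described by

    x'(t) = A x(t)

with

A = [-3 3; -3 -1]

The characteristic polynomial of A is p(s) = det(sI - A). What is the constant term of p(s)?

For a 2×2 matrix, det(sI - A) = s^2 - (tr A)s + det A.
tr A = -4, det A = 12.
So p(s) = s^2 + 4s + 12.
The constant term is 12.

12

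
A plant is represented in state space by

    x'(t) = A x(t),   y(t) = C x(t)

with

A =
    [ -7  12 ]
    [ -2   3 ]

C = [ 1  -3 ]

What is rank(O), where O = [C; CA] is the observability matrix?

CA = [[-1, 3]]
Observability matrix O = [C; CA] = [[1, -3], [-1, 3]]
Every row of O is a scalar multiple of row 1 = [1, -3] (multipliers 1, -1), so the rows span a one-dimensional space.
O ≠ 0, hence rank(O) = 1.
rank(O) = 1 < n = 2, so the pair (A, C) is not completely observable.

1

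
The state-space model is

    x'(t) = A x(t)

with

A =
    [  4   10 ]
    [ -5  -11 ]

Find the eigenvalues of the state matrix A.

-6, -1

det(sI - A) = s^2 - (tr A)s + det A, with tr A = 4 + (-11) = -7 and det A = 4·(-11) - 10·(-5) = -44 - (-50) = 6.
So p(s) = det(sI - A) = s^2 + 7s + 6.
Factor s^2 + 7s + 6: two numbers with sum -7 and product 6 are -1 and -6, so s^2 + 7s + 6 = (s + 1)(s + 6).
Hence p(s) = (s + 1) (s + 6), with roots -6, -1.
All eigenvalues have negative real part, so the system is asymptotically stable.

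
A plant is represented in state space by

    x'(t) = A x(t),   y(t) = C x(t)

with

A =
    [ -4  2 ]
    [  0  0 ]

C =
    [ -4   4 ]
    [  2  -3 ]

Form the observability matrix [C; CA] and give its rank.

2

CA = [[16, -8], [-8, 4]]
Observability matrix O = [C; CA] = [[-4, 4], [2, -3], [16, -8], [-8, 4]]
Take the 2×2 submatrix of O formed by rows 1, 2: [[-4, 4], [2, -3]]. Its determinant is (-4)·(-3) - 4·2 = 12 - 8 = 4 ≠ 0.
So rank(O) ≥ 2; since O has 2 columns, rank(O) = 2.
rank(O) = 2 = n, so the pair (A, C) is completely observable.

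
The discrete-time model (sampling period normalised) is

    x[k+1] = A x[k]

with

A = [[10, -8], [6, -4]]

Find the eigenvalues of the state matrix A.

2, 4

det(zI - A) = z^2 - (tr A)z + det A, with tr A = 10 + (-4) = 6 and det A = 10·(-4) - (-8)·6 = -40 - (-48) = 8.
So p(z) = det(zI - A) = z^2 - 6z + 8.
Factor z^2 - 6z + 8: two numbers with sum 6 and product 8 are 4 and 2, so z^2 - 6z + 8 = (z - 4)(z - 2).
Hence p(z) = (z - 4) (z - 2), with roots 2, 4.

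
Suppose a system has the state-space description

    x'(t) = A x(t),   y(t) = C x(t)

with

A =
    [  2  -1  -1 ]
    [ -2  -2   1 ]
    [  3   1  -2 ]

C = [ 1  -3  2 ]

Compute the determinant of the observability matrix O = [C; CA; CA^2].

CA = [[14, 7, -8]]
CA^2 = [[-10, -36, 9]]
Observability matrix O = [C; CA; CA^2] = [[1, -3, 2], [14, 7, -8], [-10, -36, 9]]
Expanding along the first row, det(O) = 1·(7·9 - (-8)·(-36)) - (-3)·(14·9 - (-8)·(-10)) + 2·(14·(-36) - 7·(-10)) = 1·(-225) - (-3)·46 + 2·(-434) = -955
Since det(O) ≠ 0, rank(O) = 3 and the system is completely observable.

-955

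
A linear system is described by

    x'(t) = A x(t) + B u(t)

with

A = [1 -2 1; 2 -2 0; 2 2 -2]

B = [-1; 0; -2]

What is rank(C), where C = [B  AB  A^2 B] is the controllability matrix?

3

AB = [[-3], [-2], [2]]
A^2B = [[3], [-2], [-14]]
Controllability matrix C = [B  AB  A^2B] = [[-1, -3, 3], [0, -2, -2], [-2, 2, -14]]
det(C) = (-1)·((-2)·(-14) - (-2)·2) - (-3)·(0·(-14) - (-2)·(-2)) + 3·(0·2 - (-2)·(-2)) = (-1)·32 - (-3)·(-4) + 3·(-4) = -56 ≠ 0, so rank(C) = 3.
rank(C) = 3 = n, so the pair (A, B) is completely controllable.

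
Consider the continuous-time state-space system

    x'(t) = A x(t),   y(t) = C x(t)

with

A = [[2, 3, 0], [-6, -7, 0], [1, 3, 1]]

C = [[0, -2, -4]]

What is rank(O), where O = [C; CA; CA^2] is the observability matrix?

2

CA = [[8, 2, -4]]
CA^2 = [[0, -2, -4]]
Observability matrix O = [C; CA; CA^2] = [[0, -2, -4], [8, 2, -4], [0, -2, -4]]
The columns c1, c2, c3 of O are linearly dependent: c1 - 2·c2 + c3 = 0 (check each entry), so rank(O) ≤ 2.
The 2×2 minor from rows 1, 2, columns 1, 2 is 0·2 - (-2)·8 = 0 - (-16) = 16 ≠ 0, so rank(O) = 2.
rank(O) = 2 < n = 3, so the pair (A, C) is not completely observable.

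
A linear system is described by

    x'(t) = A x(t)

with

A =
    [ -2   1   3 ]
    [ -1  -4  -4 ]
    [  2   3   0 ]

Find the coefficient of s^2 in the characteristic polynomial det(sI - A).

Expand det(sI - A) for the 3×3 matrix.
p(s) = s^3 + 6s^2 + 15s + 17.
(Check: constant term = det(-A) = (-1)^3 det A = 17; coefficient of s^2 = -tr A = 6.)
The coefficient of s^2 is 6.

6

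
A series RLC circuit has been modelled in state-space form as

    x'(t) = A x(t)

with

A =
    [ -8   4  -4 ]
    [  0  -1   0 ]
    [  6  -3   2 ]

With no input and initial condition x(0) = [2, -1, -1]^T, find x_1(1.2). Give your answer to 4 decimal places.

-0.3135

det(sI - A) = s^3 - (tr A)s^2 + (M11 + M22 + M33)s - det A, where Mii is the 2×2 principal minor of A obtained by deleting row i and column i.
tr A = (-8) + (-1) + 2 = -7; M11 = (-1)·2 - 0·(-3) = -2 - 0 = -2; M22 = (-8)·2 - (-4)·6 = -16 - (-24) = 8; M33 = (-8)·(-1) - 4·0 = 8 - 0 = 8; sum of minors = 14.
det A = (-8)·((-1)·2 - 0·(-3)) - 4·(0·2 - 0·6) + (-4)·(0·(-3) - (-1)·6) = (-8)·(-2) - 4·0 + (-4)·6 = -8.
So p(s) = det(sI - A) = s^3 + 7s^2 + 14s + 8.
Rational-root test: any integer root divides 8. Testing small divisors, s = -1 works: p(-1) = -1 + 7 + (-14) + 8 = 0, so (s + 1) is a factor.
Dividing, p(s) = (s + 1)(s^2 + 6s + 8).
Factor s^2 + 6s + 8: two numbers with sum -6 and product 8 are -2 and -4, so s^2 + 6s + 8 = (s + 2)(s + 4).
Hence p(s) = (s + 1) (s + 2) (s + 4), with roots -4, -2, -1.
The eigenvalues -4, -2, -1 are distinct and real, so A is diagonalisable and x(t) = e^{At} x(0) = V diag(e^{λ_i t}) V^{-1} x(0), where the columns of V are the eigenvectors.
λ = -4: A - (-4)I = [[-4, 4, -4], [0, 3, 0], [6, -3, 6]]. v must be orthogonal to every row; (row 1) × (row 2) = [12, 0, -12], so take v_1 = [1, 0, -1]^T.
λ = -2: A - (-2)I = [[-6, 4, -4], [0, 1, 0], [6, -3, 4]]. v must be orthogonal to every row; (row 1) × (row 2) = [4, 0, -6], so take v_2 = [-2, 0, 3]^T.
λ = -1: A - (-1)I = [[-7, 4, -4], [0, 0, 0], [6, -3, 3]]. v must be orthogonal to every row; (row 1) × (row 3) = [0, -3, -3], so take v_3 = [0, 1, 1]^T.
V = [v_1 v_2 v_3] = [[1, -2, 0], [0, 0, 1], [-1, 3, 1]] has det V = -1, so V^{-1} = adj(V)/det V = [[3, -2, 2], [1, -1, 1], [0, 1, 0]].
Modal coordinates z(0) = V^{-1} x(0): 3·2 + (-2)·(-1) + 2·(-1) = 6; 1·2 + (-1)·(-1) + 1·(-1) = 2; 0·2 + 1·(-1) + 0·(-1) = -1; so z(0) = [6, 2, -1]^T.
x_1(t) = Σ_i (v_i)_1 · z_i(0) · e^{λ_i t} (row 1 of V times the modal terms).
x_1(1.2) = 1·6·e^{-4·1.2} + (-2)·2·e^{-2·1.2} + 0·(-1)·e^{-1·1.2} = 6·0.008230 + (-4)·0.090718 + 0·0.301194 = -0.3135.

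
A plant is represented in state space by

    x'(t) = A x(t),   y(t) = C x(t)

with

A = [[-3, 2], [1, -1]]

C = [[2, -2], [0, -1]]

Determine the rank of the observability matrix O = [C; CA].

CA = [[-8, 6], [-1, 1]]
Observability matrix O = [C; CA] = [[2, -2], [0, -1], [-8, 6], [-1, 1]]
Take the 2×2 submatrix of O formed by rows 1, 2: [[2, -2], [0, -1]]. Its determinant is 2·(-1) - (-2)·0 = -2 - 0 = -2 ≠ 0.
So rank(O) ≥ 2; since O has 2 columns, rank(O) = 2.
rank(O) = 2 = n, so the pair (A, C) is completely observable.

2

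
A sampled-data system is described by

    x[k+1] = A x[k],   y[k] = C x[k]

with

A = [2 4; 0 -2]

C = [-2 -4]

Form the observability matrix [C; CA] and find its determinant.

CA = [[-4, 0]]
Observability matrix O = [C; CA] = [[-2, -4], [-4, 0]]
det(O) = (-2)·0 - (-4)·(-4) = 0 - 16 = -16
Since det(O) ≠ 0, rank(O) = 2 and the system is completely observable.

-16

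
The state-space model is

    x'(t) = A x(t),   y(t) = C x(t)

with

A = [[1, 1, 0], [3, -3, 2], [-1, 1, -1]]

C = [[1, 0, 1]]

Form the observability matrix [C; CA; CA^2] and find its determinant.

CA = [[0, 2, -1]]
CA^2 = [[7, -7, 5]]
Observability matrix O = [C; CA; CA^2] = [[1, 0, 1], [0, 2, -1], [7, -7, 5]]
Expanding along the first row, det(O) = 1·(2·5 - (-1)·(-7)) - 0·(0·5 - (-1)·7) + 1·(0·(-7) - 2·7) = 1·3 - 0·7 + 1·(-14) = -11
Since det(O) ≠ 0, rank(O) = 3 and the system is completely observable.

-11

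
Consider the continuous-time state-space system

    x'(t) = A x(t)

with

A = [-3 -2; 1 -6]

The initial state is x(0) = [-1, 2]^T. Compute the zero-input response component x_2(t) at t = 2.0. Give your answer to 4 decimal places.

det(sI - A) = s^2 - (tr A)s + det A, with tr A = (-3) + (-6) = -9 and det A = (-3)·(-6) - (-2)·1 = 18 - (-2) = 20.
So p(s) = det(sI - A) = s^2 + 9s + 20.
Factor s^2 + 9s + 20: two numbers with sum -9 and product 20 are -4 and -5, so s^2 + 9s + 20 = (s + 4)(s + 5).
Hence p(s) = (s + 4) (s + 5), with roots -5, -4.
The eigenvalues -5, -4 are distinct and real, so A is diagonalisable and x(t) = e^{At} x(0) = V diag(e^{λ_i t}) V^{-1} x(0), where the columns of V are the eigenvectors.
λ = -5: A - (-5)I = [[2, -2], [1, -1]]. Row 1 gives 2·v1 + (-2)·v2 = 0, so take v_1 = [-1, -1]^T.
λ = -4: A - (-4)I = [[1, -2], [1, -2]]. Row 1 gives 1·v1 + (-2)·v2 = 0, so take v_2 = [2, 1]^T.
V = [v_1 v_2] = [[-1, 2], [-1, 1]] has det V = 1, so V^{-1} = adj(V)/det V = [[1, -2], [1, -1]].
Modal coordinates z(0) = V^{-1} x(0): 1·(-1) + (-2)·2 = -5; 1·(-1) + (-1)·2 = -3; so z(0) = [-5, -3]^T.
x_2(t) = Σ_i (v_i)_2 · z_i(0) · e^{λ_i t} (row 2 of V times the modal terms).
x_2(2.0) = (-1)·(-5)·e^{-5·2.0} + 1·(-3)·e^{-4·2.0} = 5·0.000045 + (-3)·0.000335 = -0.0008.

-0.0008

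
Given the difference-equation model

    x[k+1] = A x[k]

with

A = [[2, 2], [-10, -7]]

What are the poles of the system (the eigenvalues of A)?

-3, -2

det(zI - A) = z^2 - (tr A)z + det A, with tr A = 2 + (-7) = -5 and det A = 2·(-7) - 2·(-10) = -14 - (-20) = 6.
So p(z) = det(zI - A) = z^2 + 5z + 6.
Factor z^2 + 5z + 6: two numbers with sum -5 and product 6 are -2 and -3, so z^2 + 5z + 6 = (z + 2)(z + 3).
Hence p(z) = (z + 2) (z + 3), with roots -3, -2.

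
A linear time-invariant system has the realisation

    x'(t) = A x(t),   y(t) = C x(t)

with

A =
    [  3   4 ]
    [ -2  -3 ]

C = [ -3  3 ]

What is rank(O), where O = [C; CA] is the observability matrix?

2

CA = [[-15, -21]]
Observability matrix O = [C; CA] = [[-3, 3], [-15, -21]]
det(O) = (-3)·(-21) - 3·(-15) = 63 - (-45) = 108 ≠ 0, so rank(O) = 2.
rank(O) = 2 = n, so the pair (A, C) is completely observable.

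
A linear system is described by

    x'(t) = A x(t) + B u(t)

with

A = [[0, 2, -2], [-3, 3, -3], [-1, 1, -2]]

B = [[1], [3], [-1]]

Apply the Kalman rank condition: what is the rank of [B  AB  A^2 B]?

AB = [[8], [9], [4]]
A^2B = [[10], [-9], [-7]]
Controllability matrix C = [B  AB  A^2B] = [[1, 8, 10], [3, 9, -9], [-1, 4, -7]]
det(C) = 1·(9·(-7) - (-9)·4) - 8·(3·(-7) - (-9)·(-1)) + 10·(3·4 - 9·(-1)) = 1·(-27) - 8·(-30) + 10·21 = 423 ≠ 0, so rank(C) = 3.
rank(C) = 3 = n, so the pair (A, B) is completely controllable.

3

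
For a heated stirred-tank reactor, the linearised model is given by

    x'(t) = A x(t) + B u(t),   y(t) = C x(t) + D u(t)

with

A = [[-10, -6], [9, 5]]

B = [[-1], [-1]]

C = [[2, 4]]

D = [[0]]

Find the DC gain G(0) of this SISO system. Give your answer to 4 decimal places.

-13.5000

G(0) = C(-A)^{-1}B + D = -C A^{-1} B + D.
det A = 4, so A^{-1} = (1/4)·adj(A) = [[5/4, 3/2], [-9/4, -5/2]]
A^{-1} B = [-11/4, 19/4]^T
C A^{-1} B = 27/2
G(0) = D - C A^{-1} B = 0 - (27/2) = -27/2 ≈ -13.5000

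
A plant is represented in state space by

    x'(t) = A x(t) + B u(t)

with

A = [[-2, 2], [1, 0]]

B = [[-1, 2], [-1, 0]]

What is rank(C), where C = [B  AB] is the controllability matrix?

2

AB = [[0, -4], [-1, 2]]
Controllability matrix C = [B  AB] = [[-1, 2, 0, -4], [-1, 0, -1, 2]]
Take the 2×2 submatrix of C formed by columns 1, 2: [[-1, 2], [-1, 0]]. Its determinant is (-1)·0 - 2·(-1) = 0 - (-2) = 2 ≠ 0.
So rank(C) ≥ 2; since C has 2 rows, rank(C) = 2.
rank(C) = 2 = n, so the pair (A, B) is completely controllable.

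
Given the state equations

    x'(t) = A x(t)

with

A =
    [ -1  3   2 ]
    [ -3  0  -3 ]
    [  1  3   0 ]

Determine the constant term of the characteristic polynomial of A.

Expand det(sI - A) for the 3×3 matrix.
p(s) = s^3 + s^2 + 16s + 36.
(Check: constant term = det(-A) = (-1)^3 det A = 36; coefficient of s^2 = -tr A = 1.)
The constant term is 36.

36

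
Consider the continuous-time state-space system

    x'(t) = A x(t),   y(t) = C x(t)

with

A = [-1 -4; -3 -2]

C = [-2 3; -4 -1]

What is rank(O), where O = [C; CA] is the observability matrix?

2

CA = [[-7, 2], [7, 18]]
Observability matrix O = [C; CA] = [[-2, 3], [-4, -1], [-7, 2], [7, 18]]
Take the 2×2 submatrix of O formed by rows 1, 2: [[-2, 3], [-4, -1]]. Its determinant is (-2)·(-1) - 3·(-4) = 2 - (-12) = 14 ≠ 0.
So rank(O) ≥ 2; since O has 2 columns, rank(O) = 2.
rank(O) = 2 = n, so the pair (A, C) is completely observable.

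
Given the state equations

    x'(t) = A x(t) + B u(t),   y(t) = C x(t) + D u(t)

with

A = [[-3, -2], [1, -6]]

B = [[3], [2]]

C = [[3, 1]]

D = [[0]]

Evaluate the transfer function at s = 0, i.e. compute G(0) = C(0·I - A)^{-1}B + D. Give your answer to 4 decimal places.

G(0) = C(-A)^{-1}B + D = -C A^{-1} B + D.
det A = 20, so A^{-1} = (1/20)·adj(A) = [[-3/10, 1/10], [-1/20, -3/20]]
A^{-1} B = [-7/10, -9/20]^T
C A^{-1} B = -51/20
G(0) = D - C A^{-1} B = 0 - (-51/20) = 51/20 ≈ 2.5500

2.5500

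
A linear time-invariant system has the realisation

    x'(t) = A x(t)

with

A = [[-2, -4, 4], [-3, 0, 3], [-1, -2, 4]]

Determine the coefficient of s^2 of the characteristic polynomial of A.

-2

Expand det(sI - A) for the 3×3 matrix.
p(s) = s^3 - 2s^2 - 10s + 24.
(Check: constant term = det(-A) = (-1)^3 det A = 24; coefficient of s^2 = -tr A = -2.)
The coefficient of s^2 is -2.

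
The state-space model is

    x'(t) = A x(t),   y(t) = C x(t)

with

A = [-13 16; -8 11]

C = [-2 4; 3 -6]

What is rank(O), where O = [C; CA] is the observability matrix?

1

CA = [[-6, 12], [9, -18]]
Observability matrix O = [C; CA] = [[-2, 4], [3, -6], [-6, 12], [9, -18]]
Every row of O is a scalar multiple of row 1 = [-2, 4] (multipliers 1, -3/2, 3, -9/2), so the rows span a one-dimensional space.
O ≠ 0, hence rank(O) = 1.
rank(O) = 1 < n = 2, so the pair (A, C) is not completely observable.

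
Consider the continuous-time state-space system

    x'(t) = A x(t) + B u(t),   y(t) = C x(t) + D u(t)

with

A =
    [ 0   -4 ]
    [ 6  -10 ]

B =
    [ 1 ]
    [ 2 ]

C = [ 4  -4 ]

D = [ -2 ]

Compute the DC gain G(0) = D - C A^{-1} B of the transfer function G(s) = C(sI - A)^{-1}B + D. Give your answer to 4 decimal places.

-2.6667

G(0) = C(-A)^{-1}B + D = -C A^{-1} B + D.
det A = 24, so A^{-1} = (1/24)·adj(A) = [[-5/12, 1/6], [-1/4, 0]]
A^{-1} B = [-1/12, -1/4]^T
C A^{-1} B = 2/3
G(0) = D - C A^{-1} B = -2 - (2/3) = -8/3 ≈ -2.6667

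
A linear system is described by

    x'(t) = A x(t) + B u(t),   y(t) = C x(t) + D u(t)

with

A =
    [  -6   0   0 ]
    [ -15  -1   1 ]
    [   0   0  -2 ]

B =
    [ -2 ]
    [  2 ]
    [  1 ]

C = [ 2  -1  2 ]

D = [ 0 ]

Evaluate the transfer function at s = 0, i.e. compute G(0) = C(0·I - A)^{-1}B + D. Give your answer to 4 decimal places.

-7.1667

G(0) = C(-A)^{-1}B + D = -C A^{-1} B + D.
det A = -12, so A^{-1} = (1/-12)·adj(A) = [[-1/6, 0, 0], [5/2, -1, -1/2], [0, 0, -1/2]]
A^{-1} B = [1/3, -15/2, -1/2]^T
C A^{-1} B = 43/6
G(0) = D - C A^{-1} B = 0 - (43/6) = -43/6 ≈ -7.1667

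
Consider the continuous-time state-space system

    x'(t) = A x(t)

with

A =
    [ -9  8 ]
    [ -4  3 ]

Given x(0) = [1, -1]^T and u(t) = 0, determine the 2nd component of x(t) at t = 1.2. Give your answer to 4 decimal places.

det(sI - A) = s^2 - (tr A)s + det A, with tr A = (-9) + 3 = -6 and det A = (-9)·3 - 8·(-4) = -27 - (-32) = 5.
So p(s) = det(sI - A) = s^2 + 6s + 5.
Factor s^2 + 6s + 5: two numbers with sum -6 and product 5 are -1 and -5, so s^2 + 6s + 5 = (s + 1)(s + 5).
Hence p(s) = (s + 1) (s + 5), with roots -5, -1.
The eigenvalues -5, -1 are distinct and real, so A is diagonalisable and x(t) = e^{At} x(0) = V diag(e^{λ_i t}) V^{-1} x(0), where the columns of V are the eigenvectors.
λ = -5: A - (-5)I = [[-4, 8], [-4, 8]]. Row 1 gives (-4)·v1 + 8·v2 = 0, so take v_1 = [2, 1]^T.
λ = -1: A - (-1)I = [[-8, 8], [-4, 4]]. Row 1 gives (-8)·v1 + 8·v2 = 0, so take v_2 = [1, 1]^T.
V = [v_1 v_2] = [[2, 1], [1, 1]] has det V = 1, so V^{-1} = adj(V)/det V = [[1, -1], [-1, 2]].
Modal coordinates z(0) = V^{-1} x(0): 1·1 + (-1)·(-1) = 2; (-1)·1 + 2·(-1) = -3; so z(0) = [2, -3]^T.
x_2(t) = Σ_i (v_i)_2 · z_i(0) · e^{λ_i t} (row 2 of V times the modal terms).
x_2(1.2) = 1·2·e^{-5·1.2} + 1·(-3)·e^{-1·1.2} = 2·0.002479 + (-3)·0.301194 = -0.8986.

-0.8986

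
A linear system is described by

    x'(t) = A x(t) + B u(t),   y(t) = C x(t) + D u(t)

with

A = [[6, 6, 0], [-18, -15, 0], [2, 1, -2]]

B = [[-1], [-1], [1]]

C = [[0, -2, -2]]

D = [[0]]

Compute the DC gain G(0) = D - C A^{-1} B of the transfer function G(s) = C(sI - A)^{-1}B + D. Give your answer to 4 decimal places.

-2.6667

G(0) = C(-A)^{-1}B + D = -C A^{-1} B + D.
det A = -36, so A^{-1} = (1/-36)·adj(A) = [[-5/6, -1/3, 0], [1, 1/3, 0], [-1/3, -1/6, -1/2]]
A^{-1} B = [7/6, -4/3, 0]^T
C A^{-1} B = 8/3
G(0) = D - C A^{-1} B = 0 - (8/3) = -8/3 ≈ -2.6667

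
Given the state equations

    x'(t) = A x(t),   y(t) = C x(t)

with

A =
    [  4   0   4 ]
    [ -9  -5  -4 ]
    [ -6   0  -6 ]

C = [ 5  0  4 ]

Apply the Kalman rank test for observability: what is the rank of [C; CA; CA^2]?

2

CA = [[-4, 0, -4]]
CA^2 = [[8, 0, 8]]
Observability matrix O = [C; CA; CA^2] = [[5, 0, 4], [-4, 0, -4], [8, 0, 8]]
Column 2 of O is identically zero, so rank(O) ≤ 2.
The 2×2 minor from rows 1, 2, columns 1, 3 is 5·(-4) - 4·(-4) = -20 - (-16) = -4 ≠ 0, so rank(O) = 2.
rank(O) = 2 < n = 3, so the pair (A, C) is not completely observable.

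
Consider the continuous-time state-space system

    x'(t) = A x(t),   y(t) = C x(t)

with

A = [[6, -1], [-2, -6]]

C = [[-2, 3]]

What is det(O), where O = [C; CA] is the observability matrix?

86

CA = [[-18, -16]]
Observability matrix O = [C; CA] = [[-2, 3], [-18, -16]]
det(O) = (-2)·(-16) - 3·(-18) = 32 - (-54) = 86
Since det(O) ≠ 0, rank(O) = 2 and the system is completely observable.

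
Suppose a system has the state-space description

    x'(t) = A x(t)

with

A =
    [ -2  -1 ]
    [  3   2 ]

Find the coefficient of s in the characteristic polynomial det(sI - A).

0

For a 2×2 matrix, det(sI - A) = s^2 - (tr A)s + det A.
tr A = 0, det A = -1.
So p(s) = s^2 - 1.
The coefficient of s is 0.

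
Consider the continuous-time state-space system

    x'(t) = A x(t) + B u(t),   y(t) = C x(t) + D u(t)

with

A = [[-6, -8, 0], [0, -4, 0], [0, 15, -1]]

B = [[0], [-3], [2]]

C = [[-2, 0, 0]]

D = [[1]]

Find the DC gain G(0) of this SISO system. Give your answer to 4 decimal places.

-1.0000

G(0) = C(-A)^{-1}B + D = -C A^{-1} B + D.
det A = -24, so A^{-1} = (1/-24)·adj(A) = [[-1/6, 1/3, 0], [0, -1/4, 0], [0, -15/4, -1]]
A^{-1} B = [-1, 3/4, 37/4]^T
C A^{-1} B = 2
G(0) = D - C A^{-1} B = 1 - (2) = -1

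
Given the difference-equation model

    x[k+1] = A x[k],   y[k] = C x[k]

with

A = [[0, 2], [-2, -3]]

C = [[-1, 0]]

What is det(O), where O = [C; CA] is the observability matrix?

CA = [[0, -2]]
Observability matrix O = [C; CA] = [[-1, 0], [0, -2]]
det(O) = (-1)·(-2) - 0·0 = 2 - 0 = 2
Since det(O) ≠ 0, rank(O) = 2 and the system is completely observable.

2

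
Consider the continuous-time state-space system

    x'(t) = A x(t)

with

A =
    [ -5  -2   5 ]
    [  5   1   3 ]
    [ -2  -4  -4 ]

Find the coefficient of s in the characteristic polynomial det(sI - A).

Expand det(sI - A) for the 3×3 matrix.
p(s) = s^3 + 8s^2 + 43s + 158.
(Check: constant term = det(-A) = (-1)^3 det A = 158; coefficient of s^2 = -tr A = 8.)
The coefficient of s is 43.

43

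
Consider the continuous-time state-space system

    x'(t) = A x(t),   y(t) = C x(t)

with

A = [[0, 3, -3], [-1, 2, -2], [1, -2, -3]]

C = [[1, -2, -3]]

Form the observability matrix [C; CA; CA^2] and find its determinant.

-45

CA = [[-1, 5, 10]]
CA^2 = [[5, -13, -37]]
Observability matrix O = [C; CA; CA^2] = [[1, -2, -3], [-1, 5, 10], [5, -13, -37]]
Expanding along the first row, det(O) = 1·(5·(-37) - 10·(-13)) - (-2)·((-1)·(-37) - 10·5) + (-3)·((-1)·(-13) - 5·5) = 1·(-55) - (-2)·(-13) + (-3)·(-12) = -45
Since det(O) ≠ 0, rank(O) = 3 and the system is completely observable.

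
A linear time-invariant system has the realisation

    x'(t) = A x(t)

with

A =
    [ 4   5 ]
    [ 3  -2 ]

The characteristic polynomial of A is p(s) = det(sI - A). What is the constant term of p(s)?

-23

For a 2×2 matrix, det(sI - A) = s^2 - (tr A)s + det A.
tr A = 2, det A = -23.
So p(s) = s^2 - 2s - 23.
The constant term is -23.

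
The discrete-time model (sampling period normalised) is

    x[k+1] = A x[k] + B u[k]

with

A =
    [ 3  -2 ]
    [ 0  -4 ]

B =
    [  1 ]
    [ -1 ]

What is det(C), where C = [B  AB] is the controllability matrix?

AB = [[5], [4]]
Controllability matrix C = [B  AB] = [[1, 5], [-1, 4]]
det(C) = 1·4 - 5·(-1) = 4 - (-5) = 9
Since det(C) ≠ 0, rank(C) = 2 and the system is completely controllable.

9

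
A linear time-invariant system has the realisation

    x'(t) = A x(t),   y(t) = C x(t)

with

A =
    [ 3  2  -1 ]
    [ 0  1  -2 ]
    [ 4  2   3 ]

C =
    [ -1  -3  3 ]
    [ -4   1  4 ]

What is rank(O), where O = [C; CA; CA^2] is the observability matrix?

CA = [[9, 1, 16], [4, 1, 14]]
CA^2 = [[91, 51, 37], [68, 37, 36]]
Observability matrix O = [C; CA; CA^2] = [[-1, -3, 3], [-4, 1, 4], [9, 1, 16], [4, 1, 14], [91, 51, 37], [68, 37, 36]]
Take the 3×3 submatrix of O formed by rows 1, 2, 3: [[-1, -3, 3], [-4, 1, 4], [9, 1, 16]]. Its determinant is (-1)·(1·16 - 4·1) - (-3)·((-4)·16 - 4·9) + 3·((-4)·1 - 1·9) = (-1)·12 - (-3)·(-100) + 3·(-13) = -351 ≠ 0.
So rank(O) ≥ 3; since O has 3 columns, rank(O) = 3.
rank(O) = 3 = n, so the pair (A, C) is completely observable.

3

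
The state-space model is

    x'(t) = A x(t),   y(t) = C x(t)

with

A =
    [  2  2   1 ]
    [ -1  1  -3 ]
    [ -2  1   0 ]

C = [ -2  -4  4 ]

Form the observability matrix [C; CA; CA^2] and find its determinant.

792

CA = [[-8, -4, 10]]
CA^2 = [[-32, -10, 4]]
Observability matrix O = [C; CA; CA^2] = [[-2, -4, 4], [-8, -4, 10], [-32, -10, 4]]
Expanding along the first row, det(O) = (-2)·((-4)·4 - 10·(-10)) - (-4)·((-8)·4 - 10·(-32)) + 4·((-8)·(-10) - (-4)·(-32)) = (-2)·84 - (-4)·288 + 4·(-48) = 792
Since det(O) ≠ 0, rank(O) = 3 and the system is completely observable.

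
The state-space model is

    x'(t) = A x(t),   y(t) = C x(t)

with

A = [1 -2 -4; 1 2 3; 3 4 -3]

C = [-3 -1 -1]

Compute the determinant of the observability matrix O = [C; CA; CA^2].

CA = [[-7, 0, 12]]
CA^2 = [[29, 62, -8]]
Observability matrix O = [C; CA; CA^2] = [[-3, -1, -1], [-7, 0, 12], [29, 62, -8]]
Expanding along the first row, det(O) = (-3)·(0·(-8) - 12·62) - (-1)·((-7)·(-8) - 12·29) + (-1)·((-7)·62 - 0·29) = (-3)·(-744) - (-1)·(-292) + (-1)·(-434) = 2374
Since det(O) ≠ 0, rank(O) = 3 and the system is completely observable.

2374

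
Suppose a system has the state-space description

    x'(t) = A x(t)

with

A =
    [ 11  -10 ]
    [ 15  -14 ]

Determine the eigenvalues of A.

-4, 1

det(sI - A) = s^2 - (tr A)s + det A, with tr A = 11 + (-14) = -3 and det A = 11·(-14) - (-10)·15 = -154 - (-150) = -4.
So p(s) = det(sI - A) = s^2 + 3s - 4.
Factor s^2 + 3s - 4: two numbers with sum -3 and product -4 are 1 and -4, so s^2 + 3s - 4 = (s - 1)(s + 4).
Hence p(s) = (s - 1) (s + 4), with roots -4, 1.
At least one eigenvalue has non-negative real part, so the system is not asymptotically stable.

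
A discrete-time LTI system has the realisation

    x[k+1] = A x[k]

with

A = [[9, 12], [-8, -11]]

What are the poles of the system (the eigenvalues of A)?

det(zI - A) = z^2 - (tr A)z + det A, with tr A = 9 + (-11) = -2 and det A = 9·(-11) - 12·(-8) = -99 - (-96) = -3.
So p(z) = det(zI - A) = z^2 + 2z - 3.
Factor z^2 + 2z - 3: two numbers with sum -2 and product -3 are 1 and -3, so z^2 + 2z - 3 = (z - 1)(z + 3).
Hence p(z) = (z - 1) (z + 3), with roots -3, 1.

-3, 1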